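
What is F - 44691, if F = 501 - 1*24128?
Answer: -68318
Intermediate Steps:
F = -23627 (F = 501 - 24128 = -23627)
F - 44691 = -23627 - 44691 = -68318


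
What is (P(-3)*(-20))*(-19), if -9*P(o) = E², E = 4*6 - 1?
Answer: -201020/9 ≈ -22336.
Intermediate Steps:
E = 23 (E = 24 - 1 = 23)
P(o) = -529/9 (P(o) = -⅑*23² = -⅑*529 = -529/9)
(P(-3)*(-20))*(-19) = -529/9*(-20)*(-19) = (10580/9)*(-19) = -201020/9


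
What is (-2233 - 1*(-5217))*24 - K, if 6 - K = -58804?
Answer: 12806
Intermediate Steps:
K = 58810 (K = 6 - 1*(-58804) = 6 + 58804 = 58810)
(-2233 - 1*(-5217))*24 - K = (-2233 - 1*(-5217))*24 - 1*58810 = (-2233 + 5217)*24 - 58810 = 2984*24 - 58810 = 71616 - 58810 = 12806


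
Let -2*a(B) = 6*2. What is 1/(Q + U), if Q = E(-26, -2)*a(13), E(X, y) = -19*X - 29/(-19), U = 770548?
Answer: 19/14583922 ≈ 1.3028e-6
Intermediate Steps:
a(B) = -6 (a(B) = -3*2 = -1/2*12 = -6)
E(X, y) = 29/19 - 19*X (E(X, y) = -19*X - 29*(-1/19) = -19*X + 29/19 = 29/19 - 19*X)
Q = -56490/19 (Q = (29/19 - 19*(-26))*(-6) = (29/19 + 494)*(-6) = (9415/19)*(-6) = -56490/19 ≈ -2973.2)
1/(Q + U) = 1/(-56490/19 + 770548) = 1/(14583922/19) = 19/14583922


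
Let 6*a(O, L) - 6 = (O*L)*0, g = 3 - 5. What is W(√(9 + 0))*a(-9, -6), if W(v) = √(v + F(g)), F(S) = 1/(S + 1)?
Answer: √2 ≈ 1.4142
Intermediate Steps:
g = -2
F(S) = 1/(1 + S)
W(v) = √(-1 + v) (W(v) = √(v + 1/(1 - 2)) = √(v + 1/(-1)) = √(v - 1) = √(-1 + v))
a(O, L) = 1 (a(O, L) = 1 + ((O*L)*0)/6 = 1 + ((L*O)*0)/6 = 1 + (⅙)*0 = 1 + 0 = 1)
W(√(9 + 0))*a(-9, -6) = √(-1 + √(9 + 0))*1 = √(-1 + √9)*1 = √(-1 + 3)*1 = √2*1 = √2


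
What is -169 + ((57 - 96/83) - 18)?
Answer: -10886/83 ≈ -131.16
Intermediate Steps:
-169 + ((57 - 96/83) - 18) = -169 + (4635/83 - 18) = -169 + 3141/83 = -10886/83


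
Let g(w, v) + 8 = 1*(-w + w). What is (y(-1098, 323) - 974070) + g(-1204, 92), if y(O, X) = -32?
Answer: -974110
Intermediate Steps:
g(w, v) = -8 (g(w, v) = -8 + 1*(-w + w) = -8 + 1*0 = -8 + 0 = -8)
(y(-1098, 323) - 974070) + g(-1204, 92) = (-32 - 974070) - 8 = -974102 - 8 = -974110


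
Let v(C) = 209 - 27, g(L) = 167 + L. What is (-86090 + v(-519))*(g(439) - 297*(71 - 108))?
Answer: -996103260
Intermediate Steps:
v(C) = 182
(-86090 + v(-519))*(g(439) - 297*(71 - 108)) = (-86090 + 182)*((167 + 439) - 297*(71 - 108)) = -85908*(606 - 297*(-37)) = -85908*(606 + 10989) = -85908*11595 = -996103260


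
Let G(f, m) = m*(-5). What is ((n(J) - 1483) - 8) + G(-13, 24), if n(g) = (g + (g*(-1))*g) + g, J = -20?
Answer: -2051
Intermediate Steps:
G(f, m) = -5*m
n(g) = -g² + 2*g (n(g) = (g + (-g)*g) + g = (g - g²) + g = -g² + 2*g)
((n(J) - 1483) - 8) + G(-13, 24) = ((-20*(2 - 1*(-20)) - 1483) - 8) - 5*24 = ((-20*(2 + 20) - 1483) - 8) - 120 = ((-20*22 - 1483) - 8) - 120 = ((-440 - 1483) - 8) - 120 = (-1923 - 8) - 120 = -1931 - 120 = -2051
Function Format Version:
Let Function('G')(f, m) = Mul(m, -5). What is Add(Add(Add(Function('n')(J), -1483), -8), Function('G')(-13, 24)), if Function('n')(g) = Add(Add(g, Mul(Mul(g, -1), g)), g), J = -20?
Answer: -2051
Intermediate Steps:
Function('G')(f, m) = Mul(-5, m)
Function('n')(g) = Add(Mul(-1, Pow(g, 2)), Mul(2, g)) (Function('n')(g) = Add(Add(g, Mul(Mul(-1, g), g)), g) = Add(Add(g, Mul(-1, Pow(g, 2))), g) = Add(Mul(-1, Pow(g, 2)), Mul(2, g)))
Add(Add(Add(Function('n')(J), -1483), -8), Function('G')(-13, 24)) = Add(Add(Add(Mul(-20, Add(2, Mul(-1, -20))), -1483), -8), Mul(-5, 24)) = Add(Add(Add(Mul(-20, Add(2, 20)), -1483), -8), -120) = Add(Add(Add(Mul(-20, 22), -1483), -8), -120) = Add(Add(Add(-440, -1483), -8), -120) = Add(Add(-1923, -8), -120) = Add(-1931, -120) = -2051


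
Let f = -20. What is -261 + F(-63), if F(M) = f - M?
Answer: -218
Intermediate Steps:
F(M) = -20 - M
-261 + F(-63) = -261 + (-20 - 1*(-63)) = -261 + (-20 + 63) = -261 + 43 = -218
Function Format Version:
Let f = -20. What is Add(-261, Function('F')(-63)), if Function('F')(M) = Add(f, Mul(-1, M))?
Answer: -218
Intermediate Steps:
Function('F')(M) = Add(-20, Mul(-1, M))
Add(-261, Function('F')(-63)) = Add(-261, Add(-20, Mul(-1, -63))) = Add(-261, Add(-20, 63)) = Add(-261, 43) = -218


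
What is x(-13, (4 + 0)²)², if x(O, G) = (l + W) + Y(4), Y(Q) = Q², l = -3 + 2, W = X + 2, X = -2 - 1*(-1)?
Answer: 256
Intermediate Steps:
X = -1 (X = -2 + 1 = -1)
W = 1 (W = -1 + 2 = 1)
l = -1
x(O, G) = 16 (x(O, G) = (-1 + 1) + 4² = 0 + 16 = 16)
x(-13, (4 + 0)²)² = 16² = 256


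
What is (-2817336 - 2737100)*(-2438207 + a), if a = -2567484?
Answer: 27803790295276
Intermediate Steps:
(-2817336 - 2737100)*(-2438207 + a) = (-2817336 - 2737100)*(-2438207 - 2567484) = -5554436*(-5005691) = 27803790295276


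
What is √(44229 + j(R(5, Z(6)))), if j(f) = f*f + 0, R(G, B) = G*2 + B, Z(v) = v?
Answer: √44485 ≈ 210.91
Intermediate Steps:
R(G, B) = B + 2*G (R(G, B) = 2*G + B = B + 2*G)
j(f) = f² (j(f) = f² + 0 = f²)
√(44229 + j(R(5, Z(6)))) = √(44229 + (6 + 2*5)²) = √(44229 + (6 + 10)²) = √(44229 + 16²) = √(44229 + 256) = √44485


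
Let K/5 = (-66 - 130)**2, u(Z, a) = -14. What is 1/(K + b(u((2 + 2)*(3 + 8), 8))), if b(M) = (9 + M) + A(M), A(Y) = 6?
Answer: 1/192081 ≈ 5.2061e-6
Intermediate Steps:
K = 192080 (K = 5*(-66 - 130)**2 = 5*(-196)**2 = 5*38416 = 192080)
b(M) = 15 + M (b(M) = (9 + M) + 6 = 15 + M)
1/(K + b(u((2 + 2)*(3 + 8), 8))) = 1/(192080 + (15 - 14)) = 1/(192080 + 1) = 1/192081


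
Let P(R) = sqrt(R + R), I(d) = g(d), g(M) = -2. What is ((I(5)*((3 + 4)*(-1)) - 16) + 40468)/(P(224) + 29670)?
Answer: 300156555/220077113 - 80932*sqrt(7)/220077113 ≈ 1.3629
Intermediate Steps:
I(d) = -2
P(R) = sqrt(2)*sqrt(R) (P(R) = sqrt(2*R) = sqrt(2)*sqrt(R))
((I(5)*((3 + 4)*(-1)) - 16) + 40468)/(P(224) + 29670) = ((-2*(3 + 4)*(-1) - 16) + 40468)/(sqrt(2)*sqrt(224) + 29670) = ((-14*(-1) - 16) + 40468)/(sqrt(2)*(4*sqrt(14)) + 29670) = ((-2*(-7) - 16) + 40468)/(8*sqrt(7) + 29670) = ((14 - 16) + 40468)/(29670 + 8*sqrt(7)) = (-2 + 40468)/(29670 + 8*sqrt(7)) = 40466/(29670 + 8*sqrt(7))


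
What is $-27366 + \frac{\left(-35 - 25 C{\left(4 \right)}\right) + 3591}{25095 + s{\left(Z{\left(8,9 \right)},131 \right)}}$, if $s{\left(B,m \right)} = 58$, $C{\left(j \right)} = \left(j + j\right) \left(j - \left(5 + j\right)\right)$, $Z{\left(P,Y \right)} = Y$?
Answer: $- \frac{688332442}{25153} \approx -27366.0$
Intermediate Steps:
$C{\left(j \right)} = - 10 j$ ($C{\left(j \right)} = 2 j \left(-5\right) = - 10 j$)
$-27366 + \frac{\left(-35 - 25 C{\left(4 \right)}\right) + 3591}{25095 + s{\left(Z{\left(8,9 \right)},131 \right)}} = -27366 + \frac{\left(-35 - 25 \left(\left(-10\right) 4\right)\right) + 3591}{25095 + 58} = -27366 + \frac{\left(-35 - -1000\right) + 3591}{25153} = -27366 + \left(\left(-35 + 1000\right) + 3591\right) \frac{1}{25153} = -27366 + \left(965 + 3591\right) \frac{1}{25153} = -27366 + 4556 \cdot \frac{1}{25153} = -27366 + \frac{4556}{25153} = - \frac{688332442}{25153}$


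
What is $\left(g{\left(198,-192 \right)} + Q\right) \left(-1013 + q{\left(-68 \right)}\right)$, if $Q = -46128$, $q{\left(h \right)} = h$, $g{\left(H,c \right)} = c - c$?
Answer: $49864368$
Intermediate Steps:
$g{\left(H,c \right)} = 0$
$\left(g{\left(198,-192 \right)} + Q\right) \left(-1013 + q{\left(-68 \right)}\right) = \left(0 - 46128\right) \left(-1013 - 68\right) = \left(-46128\right) \left(-1081\right) = 49864368$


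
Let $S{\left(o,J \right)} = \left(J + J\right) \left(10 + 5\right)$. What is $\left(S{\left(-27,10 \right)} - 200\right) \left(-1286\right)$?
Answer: $-128600$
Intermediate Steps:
$S{\left(o,J \right)} = 30 J$ ($S{\left(o,J \right)} = 2 J 15 = 30 J$)
$\left(S{\left(-27,10 \right)} - 200\right) \left(-1286\right) = \left(30 \cdot 10 - 200\right) \left(-1286\right) = \left(300 - 200\right) \left(-1286\right) = 100 \left(-1286\right) = -128600$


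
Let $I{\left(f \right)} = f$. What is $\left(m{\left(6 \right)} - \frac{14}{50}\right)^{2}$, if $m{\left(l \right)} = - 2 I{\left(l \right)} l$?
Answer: $\frac{3265249}{625} \approx 5224.4$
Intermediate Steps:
$m{\left(l \right)} = - 2 l^{2}$ ($m{\left(l \right)} = - 2 l l = - 2 l^{2}$)
$\left(m{\left(6 \right)} - \frac{14}{50}\right)^{2} = \left(- 2 \cdot 6^{2} - \frac{14}{50}\right)^{2} = \left(\left(-2\right) 36 - \frac{7}{25}\right)^{2} = \left(-72 - \frac{7}{25}\right)^{2} = \left(- \frac{1807}{25}\right)^{2} = \frac{3265249}{625}$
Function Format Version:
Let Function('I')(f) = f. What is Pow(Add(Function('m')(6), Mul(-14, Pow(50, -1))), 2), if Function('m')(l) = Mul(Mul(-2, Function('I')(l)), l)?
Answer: Rational(3265249, 625) ≈ 5224.4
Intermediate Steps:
Function('m')(l) = Mul(-2, Pow(l, 2)) (Function('m')(l) = Mul(Mul(-2, l), l) = Mul(-2, Pow(l, 2)))
Pow(Add(Function('m')(6), Mul(-14, Pow(50, -1))), 2) = Pow(Add(Mul(-2, Pow(6, 2)), Mul(-14, Pow(50, -1))), 2) = Pow(Add(Mul(-2, 36), Mul(-14, Rational(1, 50))), 2) = Pow(Add(-72, Rational(-7, 25)), 2) = Pow(Rational(-1807, 25), 2) = Rational(3265249, 625)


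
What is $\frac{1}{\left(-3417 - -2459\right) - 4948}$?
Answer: $- \frac{1}{5906} \approx -0.00016932$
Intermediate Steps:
$\frac{1}{\left(-3417 - -2459\right) - 4948} = \frac{1}{\left(-3417 + 2459\right) - 4948} = \frac{1}{-958 - 4948} = \frac{1}{-5906} = - \frac{1}{5906}$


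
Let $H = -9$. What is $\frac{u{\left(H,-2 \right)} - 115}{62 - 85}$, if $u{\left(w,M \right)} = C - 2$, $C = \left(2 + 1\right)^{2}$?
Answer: $\frac{108}{23} \approx 4.6956$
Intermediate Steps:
$C = 9$ ($C = 3^{2} = 9$)
$u{\left(w,M \right)} = 7$ ($u{\left(w,M \right)} = 9 - 2 = 7$)
$\frac{u{\left(H,-2 \right)} - 115}{62 - 85} = \frac{7 - 115}{62 - 85} = \frac{1}{-23} \left(-108\right) = \left(- \frac{1}{23}\right) \left(-108\right) = \frac{108}{23}$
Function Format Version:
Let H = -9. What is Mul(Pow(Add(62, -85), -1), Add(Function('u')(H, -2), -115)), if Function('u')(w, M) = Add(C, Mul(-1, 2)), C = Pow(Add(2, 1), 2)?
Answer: Rational(108, 23) ≈ 4.6956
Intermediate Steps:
C = 9 (C = Pow(3, 2) = 9)
Function('u')(w, M) = 7 (Function('u')(w, M) = Add(9, Mul(-1, 2)) = Add(9, -2) = 7)
Mul(Pow(Add(62, -85), -1), Add(Function('u')(H, -2), -115)) = Mul(Pow(Add(62, -85), -1), Add(7, -115)) = Mul(Pow(-23, -1), -108) = Mul(Rational(-1, 23), -108) = Rational(108, 23)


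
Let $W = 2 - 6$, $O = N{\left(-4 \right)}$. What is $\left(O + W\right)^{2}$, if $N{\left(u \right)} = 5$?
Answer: $1$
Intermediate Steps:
$O = 5$
$W = -4$
$\left(O + W\right)^{2} = \left(5 - 4\right)^{2} = 1^{2} = 1$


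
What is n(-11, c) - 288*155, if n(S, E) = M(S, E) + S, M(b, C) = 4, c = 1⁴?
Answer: -44647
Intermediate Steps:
c = 1
n(S, E) = 4 + S
n(-11, c) - 288*155 = (4 - 11) - 288*155 = -7 - 44640 = -44647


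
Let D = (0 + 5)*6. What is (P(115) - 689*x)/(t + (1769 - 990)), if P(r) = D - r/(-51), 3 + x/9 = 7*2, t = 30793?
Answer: -869279/402543 ≈ -2.1595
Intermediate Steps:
x = 99 (x = -27 + 9*(7*2) = -27 + 9*14 = -27 + 126 = 99)
D = 30 (D = 5*6 = 30)
P(r) = 30 + r/51 (P(r) = 30 - r/(-51) = 30 - r*(-1)/51 = 30 - (-1)*r/51 = 30 + r/51)
(P(115) - 689*x)/(t + (1769 - 990)) = ((30 + (1/51)*115) - 689*99)/(30793 + (1769 - 990)) = ((30 + 115/51) - 68211)/(30793 + 779) = (1645/51 - 68211)/31572 = -3477116/51*1/31572 = -869279/402543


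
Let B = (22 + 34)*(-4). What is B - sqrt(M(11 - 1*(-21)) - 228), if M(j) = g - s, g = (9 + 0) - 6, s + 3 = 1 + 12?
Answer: -224 - I*sqrt(235) ≈ -224.0 - 15.33*I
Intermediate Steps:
s = 10 (s = -3 + (1 + 12) = -3 + 13 = 10)
g = 3 (g = 9 - 6 = 3)
M(j) = -7 (M(j) = 3 - 1*10 = 3 - 10 = -7)
B = -224 (B = 56*(-4) = -224)
B - sqrt(M(11 - 1*(-21)) - 228) = -224 - sqrt(-7 - 228) = -224 - sqrt(-235) = -224 - I*sqrt(235)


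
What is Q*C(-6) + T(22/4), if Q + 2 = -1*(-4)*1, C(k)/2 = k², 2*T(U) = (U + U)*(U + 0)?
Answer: 697/4 ≈ 174.25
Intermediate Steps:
T(U) = U² (T(U) = ((U + U)*(U + 0))/2 = ((2*U)*U)/2 = (2*U²)/2 = U²)
C(k) = 2*k²
Q = 2 (Q = -2 - 1*(-4)*1 = -2 + 4*1 = -2 + 4 = 2)
Q*C(-6) + T(22/4) = 2*(2*(-6)²) + (22/4)² = 2*(2*36) + (22*(¼))² = 2*72 + (11/2)² = 144 + 121/4 = 697/4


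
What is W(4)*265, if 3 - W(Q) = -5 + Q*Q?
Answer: -2120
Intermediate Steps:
W(Q) = 8 - Q**2 (W(Q) = 3 - (-5 + Q*Q) = 3 - (-5 + Q**2) = 3 + (5 - Q**2) = 8 - Q**2)
W(4)*265 = (8 - 1*4**2)*265 = (8 - 1*16)*265 = (8 - 16)*265 = -8*265 = -2120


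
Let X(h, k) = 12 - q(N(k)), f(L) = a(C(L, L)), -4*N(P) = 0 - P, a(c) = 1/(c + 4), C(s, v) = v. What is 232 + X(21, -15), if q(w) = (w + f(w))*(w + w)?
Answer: 1967/8 ≈ 245.88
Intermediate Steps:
a(c) = 1/(4 + c)
N(P) = P/4 (N(P) = -(0 - P)/4 = -(-1)*P/4 = P/4)
f(L) = 1/(4 + L)
q(w) = 2*w*(w + 1/(4 + w)) (q(w) = (w + 1/(4 + w))*(w + w) = (w + 1/(4 + w))*(2*w) = 2*w*(w + 1/(4 + w)))
X(h, k) = 12 - k*(1 + k*(4 + k/4)/4)/(2*(4 + k/4)) (X(h, k) = 12 - 2*k/4*(1 + (k/4)*(4 + k/4))/(4 + k/4) = 12 - 2*k/4*(1 + k*(4 + k/4)/4)/(4 + k/4) = 12 - k*(1 + k*(4 + k/4)/4)/(2*(4 + k/4)))
232 + X(21, -15) = 232 + (1536 + 96*(-15) - 1*(-15)*(16 - 15*(16 - 15)))/(8*(16 - 15)) = 232 + (⅛)*(1536 - 1440 - 1*(-15)*(16 - 15*1))/1 = 232 + (⅛)*1*(1536 - 1440 - 1*(-15)*(16 - 15)) = 232 + (⅛)*1*(1536 - 1440 - 1*(-15)*1) = 232 + (⅛)*1*(1536 - 1440 + 15) = 232 + (⅛)*1*111 = 232 + 111/8 = 1967/8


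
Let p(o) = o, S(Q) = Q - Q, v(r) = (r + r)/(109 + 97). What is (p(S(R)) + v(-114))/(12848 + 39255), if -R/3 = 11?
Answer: -114/5366609 ≈ -2.1242e-5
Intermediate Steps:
R = -33 (R = -3*11 = -33)
v(r) = r/103 (v(r) = (2*r)/206 = (2*r)*(1/206) = r/103)
S(Q) = 0
(p(S(R)) + v(-114))/(12848 + 39255) = (0 + (1/103)*(-114))/(12848 + 39255) = (0 - 114/103)/52103 = -114/103*1/52103 = -114/5366609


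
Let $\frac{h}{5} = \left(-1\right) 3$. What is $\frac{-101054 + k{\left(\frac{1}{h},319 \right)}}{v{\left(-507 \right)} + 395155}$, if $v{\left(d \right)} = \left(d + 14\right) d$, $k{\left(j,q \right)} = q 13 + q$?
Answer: $- \frac{48294}{322553} \approx -0.14972$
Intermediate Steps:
$h = -15$ ($h = 5 \left(\left(-1\right) 3\right) = 5 \left(-3\right) = -15$)
$k{\left(j,q \right)} = 14 q$ ($k{\left(j,q \right)} = 13 q + q = 14 q$)
$v{\left(d \right)} = d \left(14 + d\right)$ ($v{\left(d \right)} = \left(14 + d\right) d = d \left(14 + d\right)$)
$\frac{-101054 + k{\left(\frac{1}{h},319 \right)}}{v{\left(-507 \right)} + 395155} = \frac{-101054 + 14 \cdot 319}{- 507 \left(14 - 507\right) + 395155} = \frac{-101054 + 4466}{\left(-507\right) \left(-493\right) + 395155} = - \frac{96588}{249951 + 395155} = - \frac{96588}{645106} = \left(-96588\right) \frac{1}{645106} = - \frac{48294}{322553}$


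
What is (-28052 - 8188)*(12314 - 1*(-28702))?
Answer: -1486419840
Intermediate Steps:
(-28052 - 8188)*(12314 - 1*(-28702)) = -36240*(12314 + 28702) = -36240*41016 = -1486419840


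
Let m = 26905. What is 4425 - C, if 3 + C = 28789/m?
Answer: 119106551/26905 ≈ 4426.9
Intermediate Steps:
C = -51926/26905 (C = -3 + 28789/26905 = -51926/26905 ≈ -1.9300)
4425 - C = 4425 - 1*(-51926/26905) = 4425 + 51926/26905 = 119106551/26905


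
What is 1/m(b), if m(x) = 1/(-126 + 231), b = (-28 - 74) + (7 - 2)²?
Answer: 105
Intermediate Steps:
b = -77 (b = -102 + 5² = -102 + 25 = -77)
m(x) = 1/105
1/m(b) = 1/(1/105) = 105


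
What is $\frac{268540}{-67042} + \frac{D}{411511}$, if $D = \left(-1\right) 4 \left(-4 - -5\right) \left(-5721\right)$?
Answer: $- \frac{54486487406}{13794260231} \approx -3.9499$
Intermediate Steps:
$D = 22884$ ($D = - 4 \left(-4 + 5\right) \left(-5721\right) = \left(-4\right) 1 \left(-5721\right) = \left(-4\right) \left(-5721\right) = 22884$)
$\frac{268540}{-67042} + \frac{D}{411511} = \frac{268540}{-67042} + \frac{22884}{411511} = 268540 \left(- \frac{1}{67042}\right) + 22884 \cdot \frac{1}{411511} = - \frac{134270}{33521} + \frac{22884}{411511} = - \frac{54486487406}{13794260231}$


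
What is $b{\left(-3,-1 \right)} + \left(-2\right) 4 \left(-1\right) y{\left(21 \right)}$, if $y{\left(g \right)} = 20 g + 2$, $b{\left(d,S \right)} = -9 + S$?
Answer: $3366$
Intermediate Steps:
$y{\left(g \right)} = 2 + 20 g$
$b{\left(-3,-1 \right)} + \left(-2\right) 4 \left(-1\right) y{\left(21 \right)} = \left(-9 - 1\right) + \left(-2\right) 4 \left(-1\right) \left(2 + 20 \cdot 21\right) = -10 + \left(-8\right) \left(-1\right) \left(2 + 420\right) = -10 + 8 \cdot 422 = -10 + 3376 = 3366$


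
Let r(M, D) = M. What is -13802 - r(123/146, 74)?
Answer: -2015215/146 ≈ -13803.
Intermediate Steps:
-13802 - r(123/146, 74) = -13802 - 123/146 = -2015215/146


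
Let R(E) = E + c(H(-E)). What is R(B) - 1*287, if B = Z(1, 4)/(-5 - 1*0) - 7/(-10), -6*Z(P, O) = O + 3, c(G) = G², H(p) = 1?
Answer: -4276/15 ≈ -285.07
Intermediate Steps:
Z(P, O) = -½ - O/6 (Z(P, O) = -(O + 3)/6 = -(3 + O)/6 = -½ - O/6)
B = 14/15 (B = (-½ - ⅙*4)/(-5 - 1*0) - 7/(-10) = (-½ - ⅔)/(-5 + 0) - 7*(-⅒) = -7/6/(-5) + 7/10 = -7/6*(-⅕) + 7/10 = 7/30 + 7/10 = 14/15 ≈ 0.93333)
R(E) = 1 + E (R(E) = E + 1² = E + 1 = 1 + E)
R(B) - 1*287 = (1 + 14/15) - 1*287 = 29/15 - 287 = -4276/15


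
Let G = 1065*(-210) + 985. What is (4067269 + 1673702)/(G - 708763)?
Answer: -1913657/310476 ≈ -6.1636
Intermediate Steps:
G = -222665 (G = -223650 + 985 = -222665)
(4067269 + 1673702)/(G - 708763) = (4067269 + 1673702)/(-222665 - 708763) = 5740971/(-931428) = 5740971*(-1/931428) = -1913657/310476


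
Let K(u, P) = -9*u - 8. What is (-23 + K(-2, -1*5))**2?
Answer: 169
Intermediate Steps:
K(u, P) = -8 - 9*u
(-23 + K(-2, -1*5))**2 = (-23 + (-8 - 9*(-2)))**2 = (-23 + (-8 + 18))**2 = (-23 + 10)**2 = (-13)**2 = 169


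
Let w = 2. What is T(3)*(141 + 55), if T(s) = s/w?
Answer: 294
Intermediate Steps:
T(s) = s/2
T(3)*(141 + 55) = ((½)*3)*(141 + 55) = (3/2)*196 = 294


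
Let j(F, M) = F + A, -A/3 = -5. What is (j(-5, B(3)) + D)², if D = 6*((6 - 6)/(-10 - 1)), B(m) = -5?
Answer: 100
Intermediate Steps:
A = 15 (A = -3*(-5) = 15)
D = 0 (D = 6*(0/(-11)) = 6*(0*(-1/11)) = 6*0 = 0)
j(F, M) = 15 + F (j(F, M) = F + 15 = 15 + F)
(j(-5, B(3)) + D)² = ((15 - 5) + 0)² = (10 + 0)² = 10² = 100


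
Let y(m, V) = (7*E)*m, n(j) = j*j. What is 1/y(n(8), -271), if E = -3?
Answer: -1/1344 ≈ -0.00074405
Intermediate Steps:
n(j) = j²
y(m, V) = -21*m (y(m, V) = (7*(-3))*m = -21*m)
1/y(n(8), -271) = 1/(-21*8²) = 1/(-21*64) = 1/(-1344) = -1/1344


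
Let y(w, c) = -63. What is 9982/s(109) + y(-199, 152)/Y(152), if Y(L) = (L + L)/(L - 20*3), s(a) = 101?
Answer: 612283/7676 ≈ 79.766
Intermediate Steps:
Y(L) = 2*L/(-60 + L) (Y(L) = (2*L)/(L - 60) = (2*L)/(-60 + L) = 2*L/(-60 + L))
9982/s(109) + y(-199, 152)/Y(152) = 9982/101 - 63/(2*152/(-60 + 152)) = 9982*(1/101) - 63/(2*152/92) = 9982/101 - 63/(2*152*(1/92)) = 9982/101 - 63/76/23 = 9982/101 - 63*23/76 = 9982/101 - 1449/76 = 612283/7676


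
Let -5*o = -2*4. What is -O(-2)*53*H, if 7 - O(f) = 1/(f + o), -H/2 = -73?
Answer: -73511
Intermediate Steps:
H = 146 (H = -2*(-73) = 146)
o = 8/5 (o = -(-2)*4/5 = -⅕*(-8) = 8/5 ≈ 1.6000)
O(f) = 7 - 1/(8/5 + f) (O(f) = 7 - 1/(f + 8/5) = 7 - 1/(8/5 + f))
-O(-2)*53*H = -((51 + 35*(-2))/(8 + 5*(-2)))*53*146 = -((51 - 70)/(8 - 10))*53*146 = -(-19/(-2))*53*146 = --½*(-19)*53*146 = -(19/2)*53*146 = -1007*146/2 = -1*73511 = -73511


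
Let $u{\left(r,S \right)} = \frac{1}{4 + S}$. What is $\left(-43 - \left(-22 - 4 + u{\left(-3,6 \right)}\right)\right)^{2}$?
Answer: $\frac{29241}{100} \approx 292.41$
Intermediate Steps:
$\left(-43 - \left(-22 - 4 + u{\left(-3,6 \right)}\right)\right)^{2} = \left(-43 - \left(-22 - 4 + \frac{1}{4 + 6}\right)\right)^{2} = \left(-43 + \left(22 - \left(-4 + \frac{1}{10}\right)\right)\right)^{2} = \left(-43 + \left(22 - - \frac{39}{10}\right)\right)^{2} = \left(-43 + \left(22 + \frac{39}{10}\right)\right)^{2} = \left(-43 + \frac{259}{10}\right)^{2} = \left(- \frac{171}{10}\right)^{2} = \frac{29241}{100}$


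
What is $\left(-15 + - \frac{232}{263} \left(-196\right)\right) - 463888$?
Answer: $- \frac{121961017}{263} \approx -4.6373 \cdot 10^{5}$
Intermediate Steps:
$\left(-15 + - \frac{232}{263} \left(-196\right)\right) - 463888 = \left(-15 + \left(-232\right) \frac{1}{263} \left(-196\right)\right) - 463888 = \left(-15 - - \frac{45472}{263}\right) - 463888 = \left(-15 + \frac{45472}{263}\right) - 463888 = \frac{41527}{263} - 463888 = - \frac{121961017}{263}$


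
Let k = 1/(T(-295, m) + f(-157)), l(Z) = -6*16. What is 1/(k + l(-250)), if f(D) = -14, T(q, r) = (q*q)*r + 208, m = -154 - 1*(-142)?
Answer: -1044106/100234177 ≈ -0.010417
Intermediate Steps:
l(Z) = -96
m = -12 (m = -154 + 142 = -12)
T(q, r) = 208 + r*q**2 (T(q, r) = q**2*r + 208 = r*q**2 + 208 = 208 + r*q**2)
k = -1/1044106 (k = 1/((208 - 12*(-295)**2) - 14) = 1/((208 - 12*87025) - 14) = 1/((208 - 1044300) - 14) = 1/(-1044092 - 14) = 1/(-1044106) = -1/1044106 ≈ -9.5776e-7)
1/(k + l(-250)) = 1/(-1/1044106 - 96) = 1/(-100234177/1044106) = -1044106/100234177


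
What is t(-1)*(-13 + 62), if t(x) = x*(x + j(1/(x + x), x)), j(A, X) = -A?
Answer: 49/2 ≈ 24.500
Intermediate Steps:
t(x) = x*(x - 1/(2*x)) (t(x) = x*(x - 1/(x + x)) = x*(x - 1/(2*x)))
t(-1)*(-13 + 62) = (-½ + (-1)²)*(-13 + 62) = (-½ + 1)*49 = (½)*49 = 49/2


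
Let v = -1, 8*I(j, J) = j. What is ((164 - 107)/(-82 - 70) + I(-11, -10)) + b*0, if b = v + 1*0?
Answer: -7/4 ≈ -1.7500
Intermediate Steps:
I(j, J) = j/8
b = -1 (b = -1 + 1*0 = -1 + 0 = -1)
((164 - 107)/(-82 - 70) + I(-11, -10)) + b*0 = ((164 - 107)/(-82 - 70) + (⅛)*(-11)) - 1*0 = (57/(-152) - 11/8) + 0 = (57*(-1/152) - 11/8) + 0 = (-3/8 - 11/8) + 0 = -7/4 + 0 = -7/4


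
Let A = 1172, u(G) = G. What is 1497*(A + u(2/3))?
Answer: 1755482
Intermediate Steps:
1497*(A + u(2/3)) = 1497*(1172 + 2/3) = 1497*(3518/3) = 1755482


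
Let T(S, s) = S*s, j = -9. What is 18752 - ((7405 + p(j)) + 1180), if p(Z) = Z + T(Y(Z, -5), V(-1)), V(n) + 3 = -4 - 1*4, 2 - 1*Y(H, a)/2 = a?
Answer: 10330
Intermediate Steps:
Y(H, a) = 4 - 2*a
V(n) = -11 (V(n) = -3 + (-4 - 1*4) = -3 + (-4 - 4) = -3 - 8 = -11)
p(Z) = -154 + Z (p(Z) = Z + (4 - 2*(-5))*(-11) = Z + (4 + 10)*(-11) = Z + 14*(-11) = Z - 154 = -154 + Z)
18752 - ((7405 + p(j)) + 1180) = 18752 - ((7405 + (-154 - 9)) + 1180) = 18752 - ((7405 - 163) + 1180) = 18752 - (7242 + 1180) = 18752 - 1*8422 = 18752 - 8422 = 10330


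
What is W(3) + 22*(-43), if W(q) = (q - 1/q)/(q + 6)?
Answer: -25534/27 ≈ -945.70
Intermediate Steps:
W(q) = (q - 1/q)/(6 + q)
W(3) + 22*(-43) = (-1 + 3²)/(3*(6 + 3)) + 22*(-43) = (⅓)*(-1 + 9)/9 - 946 = (⅓)*(⅑)*8 - 946 = 8/27 - 946 = -25534/27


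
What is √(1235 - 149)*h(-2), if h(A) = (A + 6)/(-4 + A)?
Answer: -2*√1086/3 ≈ -21.970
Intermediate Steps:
h(A) = (6 + A)/(-4 + A)
√(1235 - 149)*h(-2) = √(1235 - 149)*((6 - 2)/(-4 - 2)) = √1086*(4/(-6)) = √1086*(-⅙*4) = √1086*(-⅔) = -2*√1086/3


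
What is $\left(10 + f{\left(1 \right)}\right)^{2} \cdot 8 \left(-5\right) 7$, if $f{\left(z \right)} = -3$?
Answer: $-13720$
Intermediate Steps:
$\left(10 + f{\left(1 \right)}\right)^{2} \cdot 8 \left(-5\right) 7 = \left(10 - 3\right)^{2} \cdot 8 \left(-5\right) 7 = 7^{2} \left(\left(-40\right) 7\right) = 49 \left(-280\right) = -13720$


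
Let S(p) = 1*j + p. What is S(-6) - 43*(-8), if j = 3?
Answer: 341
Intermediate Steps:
S(p) = 3 + p (S(p) = 1*3 + p = 3 + p)
S(-6) - 43*(-8) = (3 - 6) - 43*(-8) = -3 + 344 = 341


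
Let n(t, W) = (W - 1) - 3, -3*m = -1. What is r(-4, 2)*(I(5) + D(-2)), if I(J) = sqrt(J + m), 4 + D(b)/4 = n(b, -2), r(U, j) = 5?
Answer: -200 + 20*sqrt(3)/3 ≈ -188.45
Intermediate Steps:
m = 1/3 (m = -1/3*(-1) = 1/3 ≈ 0.33333)
n(t, W) = -4 + W (n(t, W) = (-1 + W) - 3 = -4 + W)
D(b) = -40 (D(b) = -16 + 4*(-4 - 2) = -16 + 4*(-6) = -16 - 24 = -40)
I(J) = sqrt(1/3 + J) (I(J) = sqrt(J + 1/3) = sqrt(1/3 + J))
r(-4, 2)*(I(5) + D(-2)) = 5*(sqrt(3 + 9*5)/3 - 40) = 5*(sqrt(3 + 45)/3 - 40) = 5*(sqrt(48)/3 - 40) = 5*((4*sqrt(3))/3 - 40) = 5*(4*sqrt(3)/3 - 40) = 5*(-40 + 4*sqrt(3)/3) = -200 + 20*sqrt(3)/3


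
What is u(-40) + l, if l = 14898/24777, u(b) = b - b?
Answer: 4966/8259 ≈ 0.60128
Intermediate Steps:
u(b) = 0
l = 4966/8259 (l = 14898*(1/24777) = 4966/8259 ≈ 0.60128)
u(-40) + l = 0 + 4966/8259 = 4966/8259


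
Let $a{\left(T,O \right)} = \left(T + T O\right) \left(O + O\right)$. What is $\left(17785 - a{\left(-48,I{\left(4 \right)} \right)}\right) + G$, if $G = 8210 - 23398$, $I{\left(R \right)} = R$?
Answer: $4517$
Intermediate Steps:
$a{\left(T,O \right)} = 2 O \left(T + O T\right)$ ($a{\left(T,O \right)} = \left(T + O T\right) 2 O = 2 O \left(T + O T\right)$)
$G = -15188$ ($G = 8210 - 23398 = -15188$)
$\left(17785 - a{\left(-48,I{\left(4 \right)} \right)}\right) + G = \left(17785 - 2 \cdot 4 \left(-48\right) \left(1 + 4\right)\right) - 15188 = \left(17785 - 2 \cdot 4 \left(-48\right) 5\right) - 15188 = \left(17785 - -1920\right) - 15188 = \left(17785 + 1920\right) - 15188 = 19705 - 15188 = 4517$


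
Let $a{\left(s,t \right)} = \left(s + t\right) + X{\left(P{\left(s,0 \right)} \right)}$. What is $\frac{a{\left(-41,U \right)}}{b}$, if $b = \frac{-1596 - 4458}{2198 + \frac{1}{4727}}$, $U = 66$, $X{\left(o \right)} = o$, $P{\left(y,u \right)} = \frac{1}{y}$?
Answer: $- \frac{5319652864}{586653789} \approx -9.0678$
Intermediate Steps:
$a{\left(s,t \right)} = s + t + \frac{1}{s}$ ($a{\left(s,t \right)} = \left(s + t\right) + \frac{1}{s} = s + t + \frac{1}{s}$)
$b = - \frac{28617258}{10389947}$ ($b = - \frac{6054}{2198 + \frac{1}{4727}} = - \frac{6054}{\frac{10389947}{4727}} = \left(-6054\right) \frac{4727}{10389947} = - \frac{28617258}{10389947} \approx -2.7543$)
$\frac{a{\left(-41,U \right)}}{b} = \frac{-41 + 66 + \frac{1}{-41}}{- \frac{28617258}{10389947}} = \left(-41 + 66 - \frac{1}{41}\right) \left(- \frac{10389947}{28617258}\right) = \frac{1024}{41} \left(- \frac{10389947}{28617258}\right) = - \frac{5319652864}{586653789}$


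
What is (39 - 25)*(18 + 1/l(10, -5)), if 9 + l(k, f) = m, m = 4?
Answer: 1246/5 ≈ 249.20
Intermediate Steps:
l(k, f) = -5 (l(k, f) = -9 + 4 = -5)
(39 - 25)*(18 + 1/l(10, -5)) = (39 - 25)*(18 + 1/(-5)) = 14*(18 - 1/5) = 14*(89/5) = 1246/5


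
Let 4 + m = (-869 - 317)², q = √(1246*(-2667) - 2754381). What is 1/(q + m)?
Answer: 468864/659502377309 - I*√6077463/1978507131927 ≈ 7.1094e-7 - 1.246e-9*I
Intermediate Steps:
q = I*√6077463 (q = √(-3323082 - 2754381) = √(-6077463) = I*√6077463 ≈ 2465.3*I)
m = 1406592 (m = -4 + (-869 - 317)² = -4 + (-1186)² = -4 + 1406596 = 1406592)
1/(q + m) = 1/(I*√6077463 + 1406592) = 1/(1406592 + I*√6077463)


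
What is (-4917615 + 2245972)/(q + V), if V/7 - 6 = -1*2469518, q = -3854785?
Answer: 2671643/21141369 ≈ 0.12637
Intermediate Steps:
V = -17286584 (V = 42 + 7*(-1*2469518) = 42 + 7*(-2469518) = 42 - 17286626 = -17286584)
(-4917615 + 2245972)/(q + V) = (-4917615 + 2245972)/(-3854785 - 17286584) = -2671643/(-21141369) = -2671643*(-1/21141369) = 2671643/21141369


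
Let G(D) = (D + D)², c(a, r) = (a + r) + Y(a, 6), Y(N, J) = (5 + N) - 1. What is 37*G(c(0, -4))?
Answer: 0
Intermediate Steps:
Y(N, J) = 4 + N
c(a, r) = 4 + r + 2*a (c(a, r) = (a + r) + (4 + a) = 4 + r + 2*a)
G(D) = 4*D² (G(D) = (2*D)² = 4*D²)
37*G(c(0, -4)) = 37*(4*(4 - 4 + 2*0)²) = 37*(4*(4 - 4 + 0)²) = 37*(4*0²) = 37*(4*0) = 37*0 = 0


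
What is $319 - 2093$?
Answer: $-1774$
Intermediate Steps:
$319 - 2093 = -1774$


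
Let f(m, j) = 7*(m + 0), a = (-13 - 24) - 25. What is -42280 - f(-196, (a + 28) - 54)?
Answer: -40908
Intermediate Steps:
a = -62 (a = -37 - 25 = -62)
f(m, j) = 7*m
-42280 - f(-196, (a + 28) - 54) = -42280 - 7*(-196) = -42280 - 1*(-1372) = -42280 + 1372 = -40908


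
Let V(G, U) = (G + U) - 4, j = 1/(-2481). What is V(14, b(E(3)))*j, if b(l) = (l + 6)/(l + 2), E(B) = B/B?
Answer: -37/7443 ≈ -0.0049711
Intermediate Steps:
E(B) = 1
j = -1/2481 ≈ -0.00040306
b(l) = (6 + l)/(2 + l)
V(G, U) = -4 + G + U
V(14, b(E(3)))*j = (-4 + 14 + (6 + 1)/(2 + 1))*(-1/2481) = (-4 + 14 + 7/3)*(-1/2481) = (37/3)*(-1/2481) = -37/7443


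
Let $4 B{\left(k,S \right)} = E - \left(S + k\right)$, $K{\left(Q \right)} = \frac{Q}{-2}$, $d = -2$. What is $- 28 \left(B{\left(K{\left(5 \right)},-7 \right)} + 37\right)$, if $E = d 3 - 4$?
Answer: $- \frac{2065}{2} \approx -1032.5$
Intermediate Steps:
$E = -10$ ($E = \left(-2\right) 3 - 4 = -6 - 4 = -10$)
$K{\left(Q \right)} = - \frac{Q}{2}$ ($K{\left(Q \right)} = Q \left(- \frac{1}{2}\right) = - \frac{Q}{2}$)
$B{\left(k,S \right)} = - \frac{5}{2} - \frac{S}{4} - \frac{k}{4}$ ($B{\left(k,S \right)} = \frac{-10 - \left(S + k\right)}{4} = \frac{-10 - S - k}{4} = - \frac{5}{2} - \frac{S}{4} - \frac{k}{4}$)
$- 28 \left(B{\left(K{\left(5 \right)},-7 \right)} + 37\right) = - 28 \left(\left(- \frac{5}{2} - - \frac{7}{4} - \frac{\left(- \frac{1}{2}\right) 5}{4}\right) + 37\right) = - 28 \left(\left(- \frac{5}{2} + \frac{7}{4} - - \frac{5}{8}\right) + 37\right) = - 28 \left(\left(- \frac{5}{2} + \frac{7}{4} + \frac{5}{8}\right) + 37\right) = - 28 \left(- \frac{1}{8} + 37\right) = \left(-28\right) \frac{295}{8} = - \frac{2065}{2}$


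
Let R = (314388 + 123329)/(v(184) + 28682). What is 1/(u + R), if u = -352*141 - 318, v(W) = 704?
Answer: -4198/209627569 ≈ -2.0026e-5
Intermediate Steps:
u = -49950 (u = -49632 - 318 = -49950)
R = 62531/4198 (R = (314388 + 123329)/(704 + 28682) = 437717/29386 = 437717*(1/29386) = 62531/4198 ≈ 14.895)
1/(u + R) = 1/(-49950 + 62531/4198) = 1/(-209627569/4198) = -4198/209627569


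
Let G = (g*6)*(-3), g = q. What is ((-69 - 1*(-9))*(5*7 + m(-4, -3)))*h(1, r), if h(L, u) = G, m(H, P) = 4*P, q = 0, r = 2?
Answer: 0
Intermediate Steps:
g = 0
G = 0 (G = (0*6)*(-3) = 0*(-3) = 0)
h(L, u) = 0
((-69 - 1*(-9))*(5*7 + m(-4, -3)))*h(1, r) = ((-69 - 1*(-9))*(5*7 + 4*(-3)))*0 = ((-69 + 9)*(35 - 12))*0 = -60*23*0 = -1380*0 = 0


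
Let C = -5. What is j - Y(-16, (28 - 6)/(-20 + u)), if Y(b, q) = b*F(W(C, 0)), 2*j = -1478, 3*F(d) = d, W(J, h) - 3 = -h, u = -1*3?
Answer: -723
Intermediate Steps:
u = -3
W(J, h) = 3 - h
F(d) = d/3
j = -739 (j = (½)*(-1478) = -739)
Y(b, q) = b (Y(b, q) = b*((3 - 1*0)/3) = b*((3 + 0)/3) = b*((⅓)*3) = b*1 = b)
j - Y(-16, (28 - 6)/(-20 + u)) = -739 - 1*(-16) = -739 + 16 = -723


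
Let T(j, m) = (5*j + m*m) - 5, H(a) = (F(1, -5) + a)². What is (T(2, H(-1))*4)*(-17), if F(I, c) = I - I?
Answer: -408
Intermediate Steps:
F(I, c) = 0
H(a) = a² (H(a) = (0 + a)² = a²)
T(j, m) = -5 + m² + 5*j (T(j, m) = (5*j + m²) - 5 = (m² + 5*j) - 5 = -5 + m² + 5*j)
(T(2, H(-1))*4)*(-17) = ((-5 + ((-1)²)² + 5*2)*4)*(-17) = ((-5 + 1² + 10)*4)*(-17) = ((-5 + 1 + 10)*4)*(-17) = (6*4)*(-17) = 24*(-17) = -408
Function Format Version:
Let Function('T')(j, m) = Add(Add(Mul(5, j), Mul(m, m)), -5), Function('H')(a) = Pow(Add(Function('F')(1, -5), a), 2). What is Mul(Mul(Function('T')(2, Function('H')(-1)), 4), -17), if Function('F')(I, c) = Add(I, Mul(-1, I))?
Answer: -408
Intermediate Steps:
Function('F')(I, c) = 0
Function('H')(a) = Pow(a, 2) (Function('H')(a) = Pow(Add(0, a), 2) = Pow(a, 2))
Function('T')(j, m) = Add(-5, Pow(m, 2), Mul(5, j)) (Function('T')(j, m) = Add(Add(Mul(5, j), Pow(m, 2)), -5) = Add(Add(Pow(m, 2), Mul(5, j)), -5) = Add(-5, Pow(m, 2), Mul(5, j)))
Mul(Mul(Function('T')(2, Function('H')(-1)), 4), -17) = Mul(Mul(Add(-5, Pow(Pow(-1, 2), 2), Mul(5, 2)), 4), -17) = Mul(Mul(Add(-5, Pow(1, 2), 10), 4), -17) = Mul(Mul(Add(-5, 1, 10), 4), -17) = Mul(Mul(6, 4), -17) = Mul(24, -17) = -408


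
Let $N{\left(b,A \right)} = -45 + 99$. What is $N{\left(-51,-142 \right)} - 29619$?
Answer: $-29565$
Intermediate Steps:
$N{\left(b,A \right)} = 54$
$N{\left(-51,-142 \right)} - 29619 = 54 - 29619 = -29565$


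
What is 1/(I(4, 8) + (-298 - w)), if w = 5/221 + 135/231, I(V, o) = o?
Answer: -17017/4945260 ≈ -0.0034411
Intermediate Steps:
w = 10330/17017 (w = 5*(1/221) + 135*(1/231) = 5/221 + 45/77 = 10330/17017 ≈ 0.60704)
1/(I(4, 8) + (-298 - w)) = 1/(8 + (-298 - 1*10330/17017)) = 1/(8 + (-298 - 10330/17017)) = 1/(8 - 5081396/17017) = 1/(-4945260/17017) = -17017/4945260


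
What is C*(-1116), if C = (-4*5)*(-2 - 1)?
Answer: -66960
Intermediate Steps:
C = 60 (C = -20*(-3) = 60)
C*(-1116) = 60*(-1116) = -66960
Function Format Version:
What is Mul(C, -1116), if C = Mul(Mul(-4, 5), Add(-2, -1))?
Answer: -66960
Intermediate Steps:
C = 60 (C = Mul(-20, -3) = 60)
Mul(C, -1116) = Mul(60, -1116) = -66960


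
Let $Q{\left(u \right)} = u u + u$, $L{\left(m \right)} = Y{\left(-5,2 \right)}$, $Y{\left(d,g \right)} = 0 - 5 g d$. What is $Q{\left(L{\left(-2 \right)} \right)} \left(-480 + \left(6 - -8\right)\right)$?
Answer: $0$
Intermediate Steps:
$Y{\left(d,g \right)} = 0$ ($Y{\left(d,g \right)} = 0 \left(- 5 d g\right) = 0$)
$L{\left(m \right)} = 0$
$Q{\left(u \right)} = u + u^{2}$ ($Q{\left(u \right)} = u^{2} + u = u + u^{2}$)
$Q{\left(L{\left(-2 \right)} \right)} \left(-480 + \left(6 - -8\right)\right) = 0 \left(1 + 0\right) \left(-480 + \left(6 - -8\right)\right) = 0 \cdot 1 \left(-480 + \left(6 + 8\right)\right) = 0 \left(-480 + 14\right) = 0 \left(-466\right) = 0$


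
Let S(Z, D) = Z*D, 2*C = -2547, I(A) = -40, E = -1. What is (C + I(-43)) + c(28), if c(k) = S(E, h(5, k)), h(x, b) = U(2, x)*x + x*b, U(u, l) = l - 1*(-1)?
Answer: -2967/2 ≈ -1483.5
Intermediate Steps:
U(u, l) = 1 + l (U(u, l) = l + 1 = 1 + l)
C = -2547/2 (C = (1/2)*(-2547) = -2547/2 ≈ -1273.5)
h(x, b) = b*x + x*(1 + x) (h(x, b) = (1 + x)*x + x*b = x*(1 + x) + b*x = b*x + x*(1 + x))
S(Z, D) = D*Z
c(k) = -30 - 5*k (c(k) = (5*(1 + k + 5))*(-1) = (5*(6 + k))*(-1) = (30 + 5*k)*(-1) = -30 - 5*k)
(C + I(-43)) + c(28) = (-2547/2 - 40) + (-30 - 5*28) = -2627/2 + (-30 - 140) = -2627/2 - 170 = -2967/2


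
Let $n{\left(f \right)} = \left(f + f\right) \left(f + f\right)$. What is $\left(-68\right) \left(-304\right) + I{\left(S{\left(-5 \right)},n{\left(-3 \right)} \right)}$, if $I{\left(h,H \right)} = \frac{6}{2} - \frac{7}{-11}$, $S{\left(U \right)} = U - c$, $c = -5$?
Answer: $\frac{227432}{11} \approx 20676.0$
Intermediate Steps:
$S{\left(U \right)} = 5 + U$ ($S{\left(U \right)} = U - -5 = U + 5 = 5 + U$)
$n{\left(f \right)} = 4 f^{2}$ ($n{\left(f \right)} = 2 f 2 f = 4 f^{2}$)
$I{\left(h,H \right)} = \frac{40}{11}$ ($I{\left(h,H \right)} = 6 \cdot \frac{1}{2} - - \frac{7}{11} = 3 + \frac{7}{11} = \frac{40}{11}$)
$\left(-68\right) \left(-304\right) + I{\left(S{\left(-5 \right)},n{\left(-3 \right)} \right)} = \left(-68\right) \left(-304\right) + \frac{40}{11} = 20672 + \frac{40}{11} = \frac{227432}{11}$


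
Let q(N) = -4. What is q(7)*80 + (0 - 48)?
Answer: -368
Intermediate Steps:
q(7)*80 + (0 - 48) = -4*80 + (0 - 48) = -320 - 48 = -368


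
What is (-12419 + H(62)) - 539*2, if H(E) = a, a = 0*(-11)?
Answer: -13497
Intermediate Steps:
a = 0
H(E) = 0
(-12419 + H(62)) - 539*2 = (-12419 + 0) - 539*2 = -12419 - 1078 = -13497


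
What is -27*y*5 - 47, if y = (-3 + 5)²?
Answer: -587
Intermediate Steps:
y = 4 (y = 2² = 4)
-27*y*5 - 47 = -108*5 - 47 = -27*20 - 47 = -540 - 47 = -587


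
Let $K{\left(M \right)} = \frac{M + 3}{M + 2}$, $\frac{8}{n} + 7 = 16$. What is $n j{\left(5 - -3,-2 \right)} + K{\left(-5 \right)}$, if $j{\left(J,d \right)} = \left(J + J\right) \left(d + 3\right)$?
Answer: $\frac{134}{9} \approx 14.889$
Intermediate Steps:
$j{\left(J,d \right)} = 2 J \left(3 + d\right)$
$n = \frac{8}{9}$ ($n = \frac{8}{-7 + 16} = \frac{8}{9} \approx 0.88889$)
$K{\left(M \right)} = \frac{3 + M}{2 + M}$
$n j{\left(5 - -3,-2 \right)} + K{\left(-5 \right)} = \frac{8 \cdot 2 \left(5 - -3\right) \left(3 - 2\right)}{9} + \frac{3 - 5}{2 - 5} = \frac{8 \cdot 2 \left(5 + 3\right) 1}{9} + \frac{1}{-3} \left(-2\right) = \frac{8 \cdot 2 \cdot 8 \cdot 1}{9} - - \frac{2}{3} = \frac{8}{9} \cdot 16 + \frac{2}{3} = \frac{128}{9} + \frac{2}{3} = \frac{134}{9}$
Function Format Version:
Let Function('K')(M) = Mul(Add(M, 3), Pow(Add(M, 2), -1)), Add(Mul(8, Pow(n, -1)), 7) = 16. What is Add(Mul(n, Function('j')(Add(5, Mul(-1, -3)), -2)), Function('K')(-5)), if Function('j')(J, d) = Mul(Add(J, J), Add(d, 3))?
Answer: Rational(134, 9) ≈ 14.889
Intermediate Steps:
Function('j')(J, d) = Mul(2, J, Add(3, d)) (Function('j')(J, d) = Mul(Mul(2, J), Add(3, d)) = Mul(2, J, Add(3, d)))
n = Rational(8, 9) (n = Mul(8, Pow(Add(-7, 16), -1)) = Mul(8, Pow(9, -1)) = Mul(8, Rational(1, 9)) = Rational(8, 9) ≈ 0.88889)
Function('K')(M) = Mul(Pow(Add(2, M), -1), Add(3, M)) (Function('K')(M) = Mul(Add(3, M), Pow(Add(2, M), -1)) = Mul(Pow(Add(2, M), -1), Add(3, M)))
Add(Mul(n, Function('j')(Add(5, Mul(-1, -3)), -2)), Function('K')(-5)) = Add(Mul(Rational(8, 9), Mul(2, Add(5, Mul(-1, -3)), Add(3, -2))), Mul(Pow(Add(2, -5), -1), Add(3, -5))) = Add(Mul(Rational(8, 9), Mul(2, Add(5, 3), 1)), Mul(Pow(-3, -1), -2)) = Add(Mul(Rational(8, 9), Mul(2, 8, 1)), Mul(Rational(-1, 3), -2)) = Add(Mul(Rational(8, 9), 16), Rational(2, 3)) = Add(Rational(128, 9), Rational(2, 3)) = Rational(134, 9)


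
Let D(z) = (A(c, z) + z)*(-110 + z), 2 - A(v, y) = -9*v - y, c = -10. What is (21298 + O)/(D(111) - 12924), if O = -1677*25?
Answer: 20627/12790 ≈ 1.6127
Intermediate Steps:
A(v, y) = 2 + y + 9*v (A(v, y) = 2 - (-9*v - y) = 2 - (-y - 9*v) = 2 + (y + 9*v) = 2 + y + 9*v)
D(z) = (-110 + z)*(-88 + 2*z) (D(z) = ((2 + z + 9*(-10)) + z)*(-110 + z) = ((2 + z - 90) + z)*(-110 + z) = ((-88 + z) + z)*(-110 + z) = (-88 + 2*z)*(-110 + z) = (-110 + z)*(-88 + 2*z))
O = -41925
(21298 + O)/(D(111) - 12924) = (21298 - 41925)/((9680 - 308*111 + 2*111²) - 12924) = -20627/((9680 - 34188 + 2*12321) - 12924) = -20627/((9680 - 34188 + 24642) - 12924) = -20627/(134 - 12924) = -20627/(-12790) = -20627*(-1/12790) = 20627/12790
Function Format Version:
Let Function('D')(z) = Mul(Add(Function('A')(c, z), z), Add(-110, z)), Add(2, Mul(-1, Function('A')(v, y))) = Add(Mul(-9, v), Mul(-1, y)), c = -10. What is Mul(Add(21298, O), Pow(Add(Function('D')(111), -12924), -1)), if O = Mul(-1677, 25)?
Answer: Rational(20627, 12790) ≈ 1.6127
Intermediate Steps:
Function('A')(v, y) = Add(2, y, Mul(9, v)) (Function('A')(v, y) = Add(2, Mul(-1, Add(Mul(-9, v), Mul(-1, y)))) = Add(2, Mul(-1, Add(Mul(-1, y), Mul(-9, v)))) = Add(2, Add(y, Mul(9, v))) = Add(2, y, Mul(9, v)))
Function('D')(z) = Mul(Add(-110, z), Add(-88, Mul(2, z))) (Function('D')(z) = Mul(Add(Add(2, z, Mul(9, -10)), z), Add(-110, z)) = Mul(Add(Add(2, z, -90), z), Add(-110, z)) = Mul(Add(Add(-88, z), z), Add(-110, z)) = Mul(Add(-88, Mul(2, z)), Add(-110, z)) = Mul(Add(-110, z), Add(-88, Mul(2, z))))
O = -41925
Mul(Add(21298, O), Pow(Add(Function('D')(111), -12924), -1)) = Mul(Add(21298, -41925), Pow(Add(Add(9680, Mul(-308, 111), Mul(2, Pow(111, 2))), -12924), -1)) = Mul(-20627, Pow(Add(Add(9680, -34188, Mul(2, 12321)), -12924), -1)) = Mul(-20627, Pow(Add(Add(9680, -34188, 24642), -12924), -1)) = Mul(-20627, Pow(Add(134, -12924), -1)) = Mul(-20627, Pow(-12790, -1)) = Mul(-20627, Rational(-1, 12790)) = Rational(20627, 12790)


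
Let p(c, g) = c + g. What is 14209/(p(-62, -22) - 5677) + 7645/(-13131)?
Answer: -230621224/75647691 ≈ -3.0486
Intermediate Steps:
14209/(p(-62, -22) - 5677) + 7645/(-13131) = 14209/((-62 - 22) - 5677) + 7645/(-13131) = 14209/(-84 - 5677) + 7645*(-1/13131) = 14209/(-5761) - 7645/13131 = 14209*(-1/5761) - 7645/13131 = -14209/5761 - 7645/13131 = -230621224/75647691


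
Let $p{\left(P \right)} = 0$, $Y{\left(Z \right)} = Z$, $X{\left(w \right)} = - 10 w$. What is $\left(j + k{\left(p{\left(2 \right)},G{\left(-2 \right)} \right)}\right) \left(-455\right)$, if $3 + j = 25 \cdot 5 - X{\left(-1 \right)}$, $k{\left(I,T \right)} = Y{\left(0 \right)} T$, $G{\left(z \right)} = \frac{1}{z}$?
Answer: $-50960$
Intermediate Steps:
$k{\left(I,T \right)} = 0$ ($k{\left(I,T \right)} = 0 T = 0$)
$j = 112$ ($j = -3 + \left(25 \cdot 5 - \left(-10\right) \left(-1\right)\right) = -3 + \left(125 - 10\right) = -3 + 115 = 112$)
$\left(j + k{\left(p{\left(2 \right)},G{\left(-2 \right)} \right)}\right) \left(-455\right) = \left(112 + 0\right) \left(-455\right) = 112 \left(-455\right) = -50960$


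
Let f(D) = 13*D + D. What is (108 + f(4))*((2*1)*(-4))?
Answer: -1312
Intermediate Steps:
f(D) = 14*D
(108 + f(4))*((2*1)*(-4)) = (108 + 14*4)*((2*1)*(-4)) = (108 + 56)*(2*(-4)) = 164*(-8) = -1312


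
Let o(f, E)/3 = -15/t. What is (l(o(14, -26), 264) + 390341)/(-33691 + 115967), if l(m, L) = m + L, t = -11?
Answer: 1074175/226259 ≈ 4.7475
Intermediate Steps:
o(f, E) = 45/11 (o(f, E) = 3*(-15/(-11)) = 3*(-15*(-1/11)) = 3*(15/11) = 45/11)
l(m, L) = L + m
(l(o(14, -26), 264) + 390341)/(-33691 + 115967) = ((264 + 45/11) + 390341)/(-33691 + 115967) = (2949/11 + 390341)/82276 = (4296700/11)*(1/82276) = 1074175/226259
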